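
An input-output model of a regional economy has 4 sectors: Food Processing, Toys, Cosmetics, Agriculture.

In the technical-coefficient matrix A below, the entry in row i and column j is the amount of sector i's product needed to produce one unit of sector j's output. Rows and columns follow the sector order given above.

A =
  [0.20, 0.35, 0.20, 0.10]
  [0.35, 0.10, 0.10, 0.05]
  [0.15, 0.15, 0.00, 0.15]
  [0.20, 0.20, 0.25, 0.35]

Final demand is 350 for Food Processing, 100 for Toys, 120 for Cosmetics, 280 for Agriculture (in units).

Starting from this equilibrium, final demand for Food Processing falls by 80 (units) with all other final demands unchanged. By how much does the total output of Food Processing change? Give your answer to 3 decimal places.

Δx_1 = -152.597

I − A =
  [   0.80    -0.35    -0.20    -0.10]
  [  -0.35     0.90    -0.10    -0.05]
  [  -0.15    -0.15     1.00    -0.15]
  [  -0.20    -0.20    -0.25     0.65]
Compute the cofactors C_ij = (−1)^(i+j)·(3×3 minor ij) of I−A; the adjugate is their transpose:
adj(I−A) = Cᵀ =
  [ 0.526625   0.263625   0.166625   0.139750]
  [ 0.239000   0.440750   0.116250   0.097500]
  [ 0.159375   0.146625   0.351875   0.117000]
  [ 0.296875   0.273125   0.222375   0.542750]
det(I−A) = Σ_j (I−A)_1j·C_1j = (0.80)(0.526625) + (-0.35)(0.239000) + (-0.20)(0.159375) + (-0.10)(0.296875) = 0.2760875
(I − A)⁻¹ = adj(I−A) / det(I−A) ≈
  [   1.9075     0.9549     0.6035     0.5062]
  [   0.8657     1.5964     0.4211     0.3531]
  [   0.5773     0.5311     1.2745     0.4238]
  [   1.0753     0.9893     0.8055     1.9659]
Δx = (I − A)⁻¹ Δd with Δd having -80 in the Food Processing component and 0 elsewhere.
So Δx_1 = L_11 · (-80), where L_11 = adj(I−A)_11 / det(I−A) = 0.526625 / 0.2760875.
Δx_1 = 0.526625 × (-80) / 0.2760875 = -42.13 / 0.2760875 ≈ -152.597.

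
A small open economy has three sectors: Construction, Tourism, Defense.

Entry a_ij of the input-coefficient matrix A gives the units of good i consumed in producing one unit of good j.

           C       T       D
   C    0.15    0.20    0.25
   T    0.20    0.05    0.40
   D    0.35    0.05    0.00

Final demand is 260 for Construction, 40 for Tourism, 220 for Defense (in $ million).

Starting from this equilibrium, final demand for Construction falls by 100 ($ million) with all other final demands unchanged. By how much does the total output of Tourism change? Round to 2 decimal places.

I − A =
  [   0.85    -0.20    -0.25]
  [  -0.20     0.95    -0.40]
  [  -0.35    -0.05     1.00]
Cofactors of I−A, C_ij = (−1)^(i+j)·(minor ij) (rows/columns in the sector order above):
  C_11 = (0.95)(1.00) − (-0.40)(-0.05) = 0.9300
  C_12 = −[(-0.20)(1.00) − (-0.40)(-0.35)] = 0.3400
  C_13 = (-0.20)(-0.05) − (0.95)(-0.35) = 0.3425
  C_21 = −[(-0.20)(1.00) − (-0.25)(-0.05)] = 0.2125
  C_22 = (0.85)(1.00) − (-0.25)(-0.35) = 0.7625
  C_23 = −[(0.85)(-0.05) − (-0.20)(-0.35)] = 0.1125
  C_31 = (-0.20)(-0.40) − (-0.25)(0.95) = 0.3175
  C_32 = −[(0.85)(-0.40) − (-0.25)(-0.20)] = 0.3900
  C_33 = (0.85)(0.95) − (-0.20)(-0.20) = 0.7675
det(I−A) = Σ_j (I−A)_1j·C_1j = (0.85)(0.9300) + (-0.20)(0.3400) + (-0.25)(0.3425) = 0.636875
adj(I−A) = Cᵀ =
  [ 0.9300   0.2125   0.3175]
  [ 0.3400   0.7625   0.3900]
  [ 0.3425   0.1125   0.7675]
(I − A)⁻¹ = adj(I−A) / det(I−A) ≈
  [   1.4603     0.3337     0.4985]
  [   0.5339     1.1973     0.6124]
  [   0.5378     0.1766     1.2051]
Δx = (I − A)⁻¹ Δd with Δd having -100 in the Construction component and 0 elsewhere.
So Δx_T = L_TC · (-100), where L_TC = adj(I−A)_TC / det(I−A) = 0.3400 / 0.636875.
Δx_T = 0.3400 × (-100) / 0.636875 = -34.00 / 0.636875 ≈ -53.39.

Δx_T = -53.39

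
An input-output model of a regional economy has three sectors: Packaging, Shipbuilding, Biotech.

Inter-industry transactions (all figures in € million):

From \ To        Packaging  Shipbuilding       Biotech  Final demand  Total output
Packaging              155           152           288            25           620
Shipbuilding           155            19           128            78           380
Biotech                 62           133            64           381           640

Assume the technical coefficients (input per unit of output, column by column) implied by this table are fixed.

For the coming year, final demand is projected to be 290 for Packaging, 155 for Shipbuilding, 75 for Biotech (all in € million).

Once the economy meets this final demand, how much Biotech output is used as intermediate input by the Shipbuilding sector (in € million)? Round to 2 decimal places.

z_BS = 161.36

Technical coefficients a_ij = z_ij / X_j:
  a_PP = 155/620 = 0.25, a_SP = 155/620 = 0.25, a_BP = 62/620 = 0.10
  a_PS = 152/380 = 0.40, a_SS = 19/380 = 0.05, a_BS = 133/380 = 0.35
  a_PB = 288/640 = 0.45, a_SB = 128/640 = 0.20, a_BB = 64/640 = 0.10
I − A =
  [   0.75    -0.40    -0.45]
  [  -0.25     0.95    -0.20]
  [  -0.10    -0.35     0.90]
Cofactors of I−A, C_ij = (−1)^(i+j)·(minor ij) (rows/columns in the sector order above):
  C_11 = (0.95)(0.90) − (-0.20)(-0.35) = 0.7850
  C_12 = −[(-0.25)(0.90) − (-0.20)(-0.10)] = 0.2450
  C_13 = (-0.25)(-0.35) − (0.95)(-0.10) = 0.1825
  C_21 = −[(-0.40)(0.90) − (-0.45)(-0.35)] = 0.5175
  C_22 = (0.75)(0.90) − (-0.45)(-0.10) = 0.6300
  C_23 = −[(0.75)(-0.35) − (-0.40)(-0.10)] = 0.3025
  C_31 = (-0.40)(-0.20) − (-0.45)(0.95) = 0.5075
  C_32 = −[(0.75)(-0.20) − (-0.45)(-0.25)] = 0.2625
  C_33 = (0.75)(0.95) − (-0.40)(-0.25) = 0.6125
det(I−A) = Σ_j (I−A)_1j·C_1j = (0.75)(0.7850) + (-0.40)(0.2450) + (-0.45)(0.1825) = 0.408625
adj(I−A) = Cᵀ =
  [ 0.7850   0.5175   0.5075]
  [ 0.2450   0.6300   0.2625]
  [ 0.1825   0.3025   0.6125]
(I − A)⁻¹ = adj(I−A) / det(I−A) ≈
  [   1.9211     1.2664     1.2420]
  [   0.5996     1.5418     0.6424]
  [   0.4466     0.7403     1.4989]
First solve x = (I − A)⁻¹ d = adj(I−A)·d / det(I−A); in particular x_S = (0.2450·290 + 0.6300·155 + 0.2625·75) / 0.408625 = 188.3875 / 0.408625 ≈ 461.0278.
Intermediate flow from B to S: z_BS = a_BS · x_S = 0.35 × 188.3875 / 0.408625 = 65.935625 / 0.408625 ≈ 161.36.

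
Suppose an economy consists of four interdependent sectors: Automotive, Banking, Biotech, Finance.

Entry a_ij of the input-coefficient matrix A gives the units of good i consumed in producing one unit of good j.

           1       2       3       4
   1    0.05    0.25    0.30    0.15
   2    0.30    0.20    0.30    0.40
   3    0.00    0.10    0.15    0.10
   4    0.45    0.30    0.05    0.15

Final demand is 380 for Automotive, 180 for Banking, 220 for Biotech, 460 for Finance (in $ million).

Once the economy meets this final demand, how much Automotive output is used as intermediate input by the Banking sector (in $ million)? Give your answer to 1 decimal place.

z_12 = 551.2

I − A =
  [   0.95    -0.25    -0.30    -0.15]
  [  -0.30     0.80    -0.30    -0.40]
  [   0.00    -0.10     0.85    -0.10]
  [  -0.45    -0.30    -0.05     0.85]
Compute the cofactors C_ij = (−1)^(i+j)·(3×3 minor ij) of I−A; the adjugate is their transpose:
adj(I−A) = Cᵀ =
  [ 0.435500   0.252875   0.256250   0.226000]
  [ 0.381750   0.610750   0.373750   0.398750]
  [ 0.088500   0.113750   0.355750   0.111000]
  [ 0.370500   0.356125   0.288500   0.544750]
det(I−A) = Σ_j (I−A)_1j·C_1j = (0.95)(0.435500) + (-0.25)(0.381750) + (-0.30)(0.088500) + (-0.15)(0.370500) = 0.2361625
(I − A)⁻¹ = adj(I−A) / det(I−A) ≈
  [   1.8441     1.0708     1.0851     0.9570]
  [   1.6165     2.5861     1.5826     1.6885]
  [   0.3747     0.4817     1.5064     0.4700]
  [   1.5688     1.5080     1.2216     2.3067]
First solve x = (I − A)⁻¹ d = adj(I−A)·d / det(I−A); in particular x_2 = (0.381750·380 + 0.610750·180 + 0.373750·220 + 0.398750·460) / 0.2361625 = 520.65 / 0.2361625 ≈ 2204.626.
Intermediate flow from 1 to 2: z_12 = a_12 · x_2 = 0.25 × 520.65 / 0.2361625 = 130.1625 / 0.2361625 ≈ 551.2.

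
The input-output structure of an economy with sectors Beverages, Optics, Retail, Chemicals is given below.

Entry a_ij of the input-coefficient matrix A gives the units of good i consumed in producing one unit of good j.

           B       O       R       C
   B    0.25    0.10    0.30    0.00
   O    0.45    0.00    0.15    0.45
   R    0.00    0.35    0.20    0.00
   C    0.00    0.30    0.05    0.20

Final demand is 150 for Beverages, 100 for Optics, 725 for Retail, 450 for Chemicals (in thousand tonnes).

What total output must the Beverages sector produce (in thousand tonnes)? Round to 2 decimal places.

x_B = 947.65

I − A =
  [   0.75    -0.10    -0.30     0.00]
  [  -0.45     1.00    -0.15    -0.45]
  [   0.00    -0.35     0.80     0.00]
  [   0.00    -0.30    -0.05     0.80]
Compute the cofactors C_ij = (−1)^(i+j)·(3×3 minor ij) of I−A; the adjugate is their transpose:
adj(I−A) = Cᵀ =
  [ 0.482125   0.148000   0.213750   0.083250]
  [ 0.288000   0.480000   0.214875   0.270000]
  [ 0.126000   0.210000   0.462750   0.118125]
  [ 0.115875   0.193125   0.109500   0.477375]
det(I−A) = Σ_j (I−A)_1j·C_1j = (0.75)(0.482125) + (-0.10)(0.288000) + (-0.30)(0.126000) + (0.00)(0.115875) = 0.29499375
(I − A)⁻¹ = adj(I−A) / det(I−A) ≈
  [   1.6344     0.5017     0.7246     0.2822]
  [   0.9763     1.6272     0.7284     0.9153]
  [   0.4271     0.7119     1.5687     0.4004]
  [   0.3928     0.6547     0.3712     1.6183]
x = (I − A)⁻¹ d = adj(I−A)·d / det(I−A), with det(I−A) = 0.29499375:
  x_B = (0.482125·150 + 0.148000·100 + 0.213750·725 + 0.083250·450) / 0.29499375 = 279.55 / 0.29499375 ≈ 947.65
  x_O = (0.288000·150 + 0.480000·100 + 0.214875·725 + 0.270000·450) / 0.29499375 = 368.484375 / 0.29499375 ≈ 1249.13
  x_R = (0.126000·150 + 0.210000·100 + 0.462750·725 + 0.118125·450) / 0.29499375 = 428.55 / 0.29499375 ≈ 1452.74
  x_C = (0.115875·150 + 0.193125·100 + 0.109500·725 + 0.477375·450) / 0.29499375 = 330.90 / 0.29499375 ≈ 1121.72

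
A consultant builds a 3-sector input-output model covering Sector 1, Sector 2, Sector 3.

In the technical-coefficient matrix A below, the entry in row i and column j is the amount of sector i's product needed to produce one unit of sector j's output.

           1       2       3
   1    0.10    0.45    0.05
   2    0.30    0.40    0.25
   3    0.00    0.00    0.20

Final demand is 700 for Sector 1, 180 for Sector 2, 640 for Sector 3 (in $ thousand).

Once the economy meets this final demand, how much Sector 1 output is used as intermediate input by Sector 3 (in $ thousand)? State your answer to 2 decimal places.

I − A =
  [   0.90    -0.45    -0.05]
  [  -0.30     0.60    -0.25]
  [   0.00     0.00     0.80]
Cofactors of I−A, C_ij = (−1)^(i+j)·(minor ij) (rows/columns in the sector order above):
  C_11 = (0.60)(0.80) − (-0.25)(0.00) = 0.4800
  C_12 = −[(-0.30)(0.80) − (-0.25)(0.00)] = 0.2400
  C_13 = (-0.30)(0.00) − (0.60)(0.00) = 0.0000
  C_21 = −[(-0.45)(0.80) − (-0.05)(0.00)] = 0.3600
  C_22 = (0.90)(0.80) − (-0.05)(0.00) = 0.7200
  C_23 = −[(0.90)(0.00) − (-0.45)(0.00)] = 0.0000
  C_31 = (-0.45)(-0.25) − (-0.05)(0.60) = 0.1425
  C_32 = −[(0.90)(-0.25) − (-0.05)(-0.30)] = 0.2400
  C_33 = (0.90)(0.60) − (-0.45)(-0.30) = 0.4050
det(I−A) = Σ_j (I−A)_1j·C_1j = (0.90)(0.4800) + (-0.45)(0.2400) + (-0.05)(0.0000) = 0.3240
adj(I−A) = Cᵀ =
  [ 0.4800   0.3600   0.1425]
  [ 0.2400   0.7200   0.2400]
  [ 0.0000   0.0000   0.4050]
(I − A)⁻¹ = adj(I−A) / det(I−A) ≈
  [   1.4815     1.1111     0.4398]
  [   0.7407     2.2222     0.7407]
  [   0.0000     0.0000     1.2500]
First solve x = (I − A)⁻¹ d = adj(I−A)·d / det(I−A); in particular x_3 = (0.0000·700 + 0.0000·180 + 0.4050·640) / 0.3240 = 259.20 / 0.3240 = 800.0000.
Intermediate flow from 1 to 3: z_13 = a_13 · x_3 = 0.05 × 259.20 / 0.3240 = 12.96 / 0.3240 = 40.00.

z_13 = 40.00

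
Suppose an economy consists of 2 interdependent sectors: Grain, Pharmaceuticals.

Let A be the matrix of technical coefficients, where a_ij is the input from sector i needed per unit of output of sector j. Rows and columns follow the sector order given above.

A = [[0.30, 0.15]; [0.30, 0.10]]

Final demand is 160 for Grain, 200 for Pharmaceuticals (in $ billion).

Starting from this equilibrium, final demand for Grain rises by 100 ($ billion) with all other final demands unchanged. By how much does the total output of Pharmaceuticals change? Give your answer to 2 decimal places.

I − A =
  [   0.70    -0.15]
  [  -0.30     0.90]
det(I−A) = (0.70)(0.90) − (-0.15)(-0.30) = 0.5850
adj(I−A) = [[0.90, 0.15], [0.30, 0.70]]
(I − A)⁻¹ = adj(I−A) / det(I−A) ≈
  [   1.5385     0.2564]
  [   0.5128     1.1966]
Δx = (I − A)⁻¹ Δd with Δd having +100 in the Grain component and 0 elsewhere.
So Δx_2 = L_21 · (+100), where L_21 = adj(I−A)_21 / det(I−A) = 0.30 / 0.5850.
Δx_2 = 0.30 × (+100) / 0.5850 = 30.00 / 0.5850 ≈ 51.28.

Δx_2 = 51.28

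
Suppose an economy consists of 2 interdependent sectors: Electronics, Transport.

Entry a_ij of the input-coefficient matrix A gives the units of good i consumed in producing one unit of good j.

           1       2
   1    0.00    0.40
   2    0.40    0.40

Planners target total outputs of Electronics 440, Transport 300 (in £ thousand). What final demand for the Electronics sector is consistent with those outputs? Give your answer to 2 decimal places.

d_1 = 320.00

I − A =
  [   1.00    -0.40]
  [  -0.40     0.60]
d = (I − A) x:
  d_1 = (+1.00)·440 + (-0.40)·300 = 320.00
  d_2 = (-0.40)·440 + (+0.60)·300 = 4.00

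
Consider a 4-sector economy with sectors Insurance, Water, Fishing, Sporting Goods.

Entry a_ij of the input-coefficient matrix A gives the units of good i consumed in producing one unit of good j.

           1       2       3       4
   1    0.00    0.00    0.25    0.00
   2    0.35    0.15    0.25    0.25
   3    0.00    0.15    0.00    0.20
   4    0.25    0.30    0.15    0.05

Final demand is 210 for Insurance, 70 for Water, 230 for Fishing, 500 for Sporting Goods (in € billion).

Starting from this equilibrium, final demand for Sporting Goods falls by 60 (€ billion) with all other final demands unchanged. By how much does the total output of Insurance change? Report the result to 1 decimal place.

Δx_1 = -5.0

I − A =
  [   1.00     0.00    -0.25     0.00]
  [  -0.35     0.85    -0.25    -0.25]
  [   0.00    -0.15     1.00    -0.20]
  [  -0.25    -0.30    -0.15     0.95]
Compute the cofactors C_ij = (−1)^(i+j)·(3×3 minor ij) of I−A; the adjugate is their transpose:
adj(I−A) = Cᵀ =
  [ 0.650750   0.050625   0.183125   0.051875]
  [ 0.397000   0.907500   0.373750   0.317500]
  [ 0.122750   0.202500   0.732500   0.207500]
  [ 0.316000   0.331875   0.281875   0.799375]
det(I−A) = Σ_j (I−A)_1j·C_1j = (1.00)(0.650750) + (0.00)(0.397000) + (-0.25)(0.122750) + (0.00)(0.316000) = 0.6200625
(I − A)⁻¹ = adj(I−A) / det(I−A) ≈
  [   1.0495     0.0816     0.2953     0.0837]
  [   0.6403     1.4636     0.6028     0.5120]
  [   0.1980     0.3266     1.1813     0.3346]
  [   0.5096     0.5352     0.4546     1.2892]
Δx = (I − A)⁻¹ Δd with Δd having -60 in the Sporting Goods component and 0 elsewhere.
So Δx_1 = L_14 · (-60), where L_14 = adj(I−A)_14 / det(I−A) = 0.051875 / 0.6200625.
Δx_1 = 0.051875 × (-60) / 0.6200625 = -3.1125 / 0.6200625 ≈ -5.0.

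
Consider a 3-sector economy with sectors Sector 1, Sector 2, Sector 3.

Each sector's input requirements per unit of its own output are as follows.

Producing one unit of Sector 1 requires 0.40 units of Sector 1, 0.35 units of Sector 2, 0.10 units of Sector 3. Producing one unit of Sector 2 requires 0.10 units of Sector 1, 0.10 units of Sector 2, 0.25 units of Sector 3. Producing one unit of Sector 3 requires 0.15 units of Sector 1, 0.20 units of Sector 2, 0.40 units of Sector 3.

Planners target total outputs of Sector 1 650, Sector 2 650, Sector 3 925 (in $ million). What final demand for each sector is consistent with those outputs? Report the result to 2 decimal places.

d_1 = 186.25, d_2 = 172.50, d_3 = 327.50

I − A =
  [   0.60    -0.10    -0.15]
  [  -0.35     0.90    -0.20]
  [  -0.10    -0.25     0.60]
d = (I − A) x:
  d_1 = (+0.60)·650 + (-0.10)·650 + (-0.15)·925 = 186.25
  d_2 = (-0.35)·650 + (+0.90)·650 + (-0.20)·925 = 172.50
  d_3 = (-0.10)·650 + (-0.25)·650 + (+0.60)·925 = 327.50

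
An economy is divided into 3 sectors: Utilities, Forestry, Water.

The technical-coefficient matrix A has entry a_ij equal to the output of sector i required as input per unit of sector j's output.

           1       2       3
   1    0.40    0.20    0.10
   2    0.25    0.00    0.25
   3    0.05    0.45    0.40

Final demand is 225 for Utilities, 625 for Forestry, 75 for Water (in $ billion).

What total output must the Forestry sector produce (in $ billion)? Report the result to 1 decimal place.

x_2 = 1114.1

I − A =
  [   0.60    -0.20    -0.10]
  [  -0.25     1.00    -0.25]
  [  -0.05    -0.45     0.60]
Cofactors of I−A, C_ij = (−1)^(i+j)·(minor ij) (rows/columns in the sector order above):
  C_11 = (1.00)(0.60) − (-0.25)(-0.45) = 0.4875
  C_12 = −[(-0.25)(0.60) − (-0.25)(-0.05)] = 0.1625
  C_13 = (-0.25)(-0.45) − (1.00)(-0.05) = 0.1625
  C_21 = −[(-0.20)(0.60) − (-0.10)(-0.45)] = 0.1650
  C_22 = (0.60)(0.60) − (-0.10)(-0.05) = 0.3550
  C_23 = −[(0.60)(-0.45) − (-0.20)(-0.05)] = 0.2800
  C_31 = (-0.20)(-0.25) − (-0.10)(1.00) = 0.1500
  C_32 = −[(0.60)(-0.25) − (-0.10)(-0.25)] = 0.1750
  C_33 = (0.60)(1.00) − (-0.20)(-0.25) = 0.5500
det(I−A) = Σ_j (I−A)_1j·C_1j = (0.60)(0.4875) + (-0.20)(0.1625) + (-0.10)(0.1625) = 0.24375
adj(I−A) = Cᵀ =
  [ 0.4875   0.1650   0.1500]
  [ 0.1625   0.3550   0.1750]
  [ 0.1625   0.2800   0.5500]
(I − A)⁻¹ = adj(I−A) / det(I−A) ≈
  [   2.0000     0.6769     0.6154]
  [   0.6667     1.4564     0.7179]
  [   0.6667     1.1487     2.2564]
x = (I − A)⁻¹ d = adj(I−A)·d / det(I−A), with det(I−A) = 0.24375:
  x_1 = (0.4875·225 + 0.1650·625 + 0.1500·75) / 0.24375 = 224.0625 / 0.24375 ≈ 919.2
  x_2 = (0.1625·225 + 0.3550·625 + 0.1750·75) / 0.24375 = 271.5625 / 0.24375 ≈ 1114.1
  x_3 = (0.1625·225 + 0.2800·625 + 0.5500·75) / 0.24375 = 252.8125 / 0.24375 ≈ 1037.2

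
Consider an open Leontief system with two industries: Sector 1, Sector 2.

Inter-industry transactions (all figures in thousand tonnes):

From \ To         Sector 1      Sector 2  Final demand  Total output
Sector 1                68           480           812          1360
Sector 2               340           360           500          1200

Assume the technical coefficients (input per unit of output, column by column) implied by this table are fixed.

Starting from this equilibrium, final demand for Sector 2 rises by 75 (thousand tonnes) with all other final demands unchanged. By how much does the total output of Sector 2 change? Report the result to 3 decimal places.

Δx_2 = 126.106

Technical coefficients a_ij = z_ij / X_j:
  a_11 = 68/1360 = 0.05, a_21 = 340/1360 = 0.25
  a_12 = 480/1200 = 0.40, a_22 = 360/1200 = 0.30
I − A =
  [   0.95    -0.40]
  [  -0.25     0.70]
det(I−A) = (0.95)(0.70) − (-0.40)(-0.25) = 0.5650
adj(I−A) = [[0.70, 0.40], [0.25, 0.95]]
(I − A)⁻¹ = adj(I−A) / det(I−A) ≈
  [   1.2389     0.7080]
  [   0.4425     1.6814]
Δx = (I − A)⁻¹ Δd with Δd having +75 in the Sector 2 component and 0 elsewhere.
So Δx_2 = L_22 · (+75), where L_22 = adj(I−A)_22 / det(I−A) = 0.95 / 0.5650.
Δx_2 = 0.95 × (+75) / 0.5650 = 71.25 / 0.5650 ≈ 126.106.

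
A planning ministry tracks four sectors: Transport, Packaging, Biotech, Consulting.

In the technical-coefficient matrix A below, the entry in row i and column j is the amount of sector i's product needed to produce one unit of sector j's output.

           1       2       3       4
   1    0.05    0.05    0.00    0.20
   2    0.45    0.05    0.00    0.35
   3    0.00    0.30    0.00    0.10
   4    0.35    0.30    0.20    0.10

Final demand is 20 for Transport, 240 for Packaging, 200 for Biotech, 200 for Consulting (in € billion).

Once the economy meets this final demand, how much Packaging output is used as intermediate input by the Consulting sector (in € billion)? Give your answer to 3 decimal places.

I − A =
  [   0.95    -0.05     0.00    -0.20]
  [  -0.45     0.95     0.00    -0.35]
  [   0.00    -0.30     1.00    -0.10]
  [  -0.35    -0.30    -0.20     0.90]
Compute the cofactors C_ij = (−1)^(i+j)·(3×3 minor ij) of I−A; the adjugate is their transpose:
adj(I−A) = Cᵀ =
  [ 0.710000   0.116000   0.041500   0.207500]
  [ 0.518500   0.766000   0.084500   0.422500]
  [ 0.205000   0.265750   0.592625   0.214750]
  [ 0.494500   0.359500   0.176000   0.880000]
det(I−A) = Σ_j (I−A)_1j·C_1j = (0.95)(0.710000) + (-0.05)(0.518500) + (0.00)(0.205000) + (-0.20)(0.494500) = 0.549675
(I − A)⁻¹ = adj(I−A) / det(I−A) ≈
  [   1.2917     0.2110     0.0755     0.3775]
  [   0.9433     1.3936     0.1537     0.7686]
  [   0.3729     0.4835     1.0781     0.3907]
  [   0.8996     0.6540     0.3202     1.6009]
First solve x = (I − A)⁻¹ d = adj(I−A)·d / det(I−A); in particular x_4 = (0.494500·20 + 0.359500·240 + 0.176000·200 + 0.880000·200) / 0.549675 = 307.37 / 0.549675 ≈ 559.18497.
Intermediate flow from 2 to 4: z_24 = a_24 · x_4 = 0.35 × 307.37 / 0.549675 = 107.5795 / 0.549675 ≈ 195.715.

z_24 = 195.715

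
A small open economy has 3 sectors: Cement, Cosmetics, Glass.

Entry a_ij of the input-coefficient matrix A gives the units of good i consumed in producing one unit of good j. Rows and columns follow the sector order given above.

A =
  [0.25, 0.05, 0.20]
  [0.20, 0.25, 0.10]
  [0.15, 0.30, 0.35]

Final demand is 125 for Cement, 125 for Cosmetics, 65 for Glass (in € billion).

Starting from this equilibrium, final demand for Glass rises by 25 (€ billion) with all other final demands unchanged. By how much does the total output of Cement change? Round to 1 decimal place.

I − A =
  [   0.75    -0.05    -0.20]
  [  -0.20     0.75    -0.10]
  [  -0.15    -0.30     0.65]
Cofactors of I−A, C_ij = (−1)^(i+j)·(minor ij) (rows/columns in the sector order above):
  C_11 = (0.75)(0.65) − (-0.10)(-0.30) = 0.4575
  C_12 = −[(-0.20)(0.65) − (-0.10)(-0.15)] = 0.1450
  C_13 = (-0.20)(-0.30) − (0.75)(-0.15) = 0.1725
  C_21 = −[(-0.05)(0.65) − (-0.20)(-0.30)] = 0.0925
  C_22 = (0.75)(0.65) − (-0.20)(-0.15) = 0.4575
  C_23 = −[(0.75)(-0.30) − (-0.05)(-0.15)] = 0.2325
  C_31 = (-0.05)(-0.10) − (-0.20)(0.75) = 0.1550
  C_32 = −[(0.75)(-0.10) − (-0.20)(-0.20)] = 0.1150
  C_33 = (0.75)(0.75) − (-0.05)(-0.20) = 0.5525
det(I−A) = Σ_j (I−A)_1j·C_1j = (0.75)(0.4575) + (-0.05)(0.1450) + (-0.20)(0.1725) = 0.301375
adj(I−A) = Cᵀ =
  [ 0.4575   0.0925   0.1550]
  [ 0.1450   0.4575   0.1150]
  [ 0.1725   0.2325   0.5525]
(I − A)⁻¹ = adj(I−A) / det(I−A) ≈
  [   1.5180     0.3069     0.5143]
  [   0.4811     1.5180     0.3816]
  [   0.5724     0.7715     1.8333]
Δx = (I − A)⁻¹ Δd with Δd having +25 in the Glass component and 0 elsewhere.
So Δx_1 = L_13 · (+25), where L_13 = adj(I−A)_13 / det(I−A) = 0.1550 / 0.301375.
Δx_1 = 0.1550 × (+25) / 0.301375 = 3.875 / 0.301375 ≈ 12.9.

Δx_1 = 12.9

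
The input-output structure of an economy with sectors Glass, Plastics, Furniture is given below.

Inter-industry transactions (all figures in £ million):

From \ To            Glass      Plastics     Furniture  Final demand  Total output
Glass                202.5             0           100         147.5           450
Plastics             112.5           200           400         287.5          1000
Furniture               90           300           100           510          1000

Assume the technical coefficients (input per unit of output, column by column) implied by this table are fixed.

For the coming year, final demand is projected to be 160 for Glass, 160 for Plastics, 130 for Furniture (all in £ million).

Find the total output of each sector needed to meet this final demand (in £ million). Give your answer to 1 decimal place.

Technical coefficients a_ij = z_ij / X_j:
  a_11 = 202.5/450 = 0.45, a_21 = 112.5/450 = 0.25, a_31 = 90/450 = 0.20
  a_12 = 0/1000 = 0.00, a_22 = 200/1000 = 0.20, a_32 = 300/1000 = 0.30
  a_13 = 100/1000 = 0.10, a_23 = 400/1000 = 0.40, a_33 = 100/1000 = 0.10
I − A =
  [   0.55     0.00    -0.10]
  [  -0.25     0.80    -0.40]
  [  -0.20    -0.30     0.90]
Cofactors of I−A, C_ij = (−1)^(i+j)·(minor ij) (rows/columns in the sector order above):
  C_11 = (0.80)(0.90) − (-0.40)(-0.30) = 0.6000
  C_12 = −[(-0.25)(0.90) − (-0.40)(-0.20)] = 0.3050
  C_13 = (-0.25)(-0.30) − (0.80)(-0.20) = 0.2350
  C_21 = −[(0.00)(0.90) − (-0.10)(-0.30)] = 0.0300
  C_22 = (0.55)(0.90) − (-0.10)(-0.20) = 0.4750
  C_23 = −[(0.55)(-0.30) − (0.00)(-0.20)] = 0.1650
  C_31 = (0.00)(-0.40) − (-0.10)(0.80) = 0.0800
  C_32 = −[(0.55)(-0.40) − (-0.10)(-0.25)] = 0.2450
  C_33 = (0.55)(0.80) − (0.00)(-0.25) = 0.4400
det(I−A) = Σ_j (I−A)_1j·C_1j = (0.55)(0.6000) + (0.00)(0.3050) + (-0.10)(0.2350) = 0.3065
adj(I−A) = Cᵀ =
  [ 0.6000   0.0300   0.0800]
  [ 0.3050   0.4750   0.2450]
  [ 0.2350   0.1650   0.4400]
(I − A)⁻¹ = adj(I−A) / det(I−A) ≈
  [   1.9576     0.0979     0.2610]
  [   0.9951     1.5498     0.7993]
  [   0.7667     0.5383     1.4356]
x = (I − A)⁻¹ d = adj(I−A)·d / det(I−A), with det(I−A) = 0.3065:
  x_1 = (0.6000·160 + 0.0300·160 + 0.0800·130) / 0.3065 = 111.20 / 0.3065 ≈ 362.8
  x_2 = (0.3050·160 + 0.4750·160 + 0.2450·130) / 0.3065 = 156.65 / 0.3065 ≈ 511.1
  x_3 = (0.2350·160 + 0.1650·160 + 0.4400·130) / 0.3065 = 121.20 / 0.3065 ≈ 395.4

x_1 = 362.8, x_2 = 511.1, x_3 = 395.4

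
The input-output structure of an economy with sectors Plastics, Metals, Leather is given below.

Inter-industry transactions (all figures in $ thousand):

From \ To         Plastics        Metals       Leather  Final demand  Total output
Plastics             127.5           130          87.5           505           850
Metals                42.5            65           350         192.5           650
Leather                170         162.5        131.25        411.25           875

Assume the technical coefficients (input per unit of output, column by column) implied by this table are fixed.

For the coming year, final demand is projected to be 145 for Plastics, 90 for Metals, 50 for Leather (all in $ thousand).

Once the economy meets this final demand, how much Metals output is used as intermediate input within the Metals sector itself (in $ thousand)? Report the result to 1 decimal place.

z_22 = 18.8

Technical coefficients a_ij = z_ij / X_j:
  a_11 = 127.5/850 = 0.15, a_21 = 42.5/850 = 0.05, a_31 = 170/850 = 0.20
  a_12 = 130/650 = 0.20, a_22 = 65/650 = 0.10, a_32 = 162.5/650 = 0.25
  a_13 = 87.5/875 = 0.10, a_23 = 350/875 = 0.40, a_33 = 131.25/875 = 0.15
I − A =
  [   0.85    -0.20    -0.10]
  [  -0.05     0.90    -0.40]
  [  -0.20    -0.25     0.85]
Cofactors of I−A, C_ij = (−1)^(i+j)·(minor ij) (rows/columns in the sector order above):
  C_11 = (0.90)(0.85) − (-0.40)(-0.25) = 0.6650
  C_12 = −[(-0.05)(0.85) − (-0.40)(-0.20)] = 0.1225
  C_13 = (-0.05)(-0.25) − (0.90)(-0.20) = 0.1925
  C_21 = −[(-0.20)(0.85) − (-0.10)(-0.25)] = 0.1950
  C_22 = (0.85)(0.85) − (-0.10)(-0.20) = 0.7025
  C_23 = −[(0.85)(-0.25) − (-0.20)(-0.20)] = 0.2525
  C_31 = (-0.20)(-0.40) − (-0.10)(0.90) = 0.1700
  C_32 = −[(0.85)(-0.40) − (-0.10)(-0.05)] = 0.3450
  C_33 = (0.85)(0.90) − (-0.20)(-0.05) = 0.7550
det(I−A) = Σ_j (I−A)_1j·C_1j = (0.85)(0.6650) + (-0.20)(0.1225) + (-0.10)(0.1925) = 0.5215
adj(I−A) = Cᵀ =
  [ 0.6650   0.1950   0.1700]
  [ 0.1225   0.7025   0.3450]
  [ 0.1925   0.2525   0.7550]
(I − A)⁻¹ = adj(I−A) / det(I−A) ≈
  [   1.2752     0.3739     0.3260]
  [   0.2349     1.3471     0.6616]
  [   0.3691     0.4842     1.4477]
First solve x = (I − A)⁻¹ d = adj(I−A)·d / det(I−A); in particular x_2 = (0.1225·145 + 0.7025·90 + 0.3450·50) / 0.5215 = 98.2375 / 0.5215 ≈ 188.375.
Intermediate flow from 2 to 2: z_22 = a_22 · x_2 = 0.10 × 98.2375 / 0.5215 = 9.82375 / 0.5215 ≈ 18.8.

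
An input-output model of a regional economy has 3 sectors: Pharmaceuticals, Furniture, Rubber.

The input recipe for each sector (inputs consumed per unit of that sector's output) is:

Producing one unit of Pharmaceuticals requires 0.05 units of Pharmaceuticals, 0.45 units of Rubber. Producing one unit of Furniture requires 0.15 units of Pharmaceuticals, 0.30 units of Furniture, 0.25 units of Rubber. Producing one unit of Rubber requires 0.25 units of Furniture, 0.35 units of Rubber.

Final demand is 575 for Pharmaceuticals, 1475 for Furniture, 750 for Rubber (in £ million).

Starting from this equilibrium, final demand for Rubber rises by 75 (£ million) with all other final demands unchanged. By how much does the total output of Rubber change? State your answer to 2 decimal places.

Δx_R = 140.10

I − A =
  [   0.95    -0.15     0.00]
  [   0.00     0.70    -0.25]
  [  -0.45    -0.25     0.65]
Cofactors of I−A, C_ij = (−1)^(i+j)·(minor ij) (rows/columns in the sector order above):
  C_11 = (0.70)(0.65) − (-0.25)(-0.25) = 0.3925
  C_12 = −[(0.00)(0.65) − (-0.25)(-0.45)] = 0.1125
  C_13 = (0.00)(-0.25) − (0.70)(-0.45) = 0.3150
  C_21 = −[(-0.15)(0.65) − (0.00)(-0.25)] = 0.0975
  C_22 = (0.95)(0.65) − (0.00)(-0.45) = 0.6175
  C_23 = −[(0.95)(-0.25) − (-0.15)(-0.45)] = 0.3050
  C_31 = (-0.15)(-0.25) − (0.00)(0.70) = 0.0375
  C_32 = −[(0.95)(-0.25) − (0.00)(0.00)] = 0.2375
  C_33 = (0.95)(0.70) − (-0.15)(0.00) = 0.6650
det(I−A) = Σ_j (I−A)_1j·C_1j = (0.95)(0.3925) + (-0.15)(0.1125) + (0.00)(0.3150) = 0.3560
adj(I−A) = Cᵀ =
  [ 0.3925   0.0975   0.0375]
  [ 0.1125   0.6175   0.2375]
  [ 0.3150   0.3050   0.6650]
(I − A)⁻¹ = adj(I−A) / det(I−A) ≈
  [   1.1025     0.2739     0.1053]
  [   0.3160     1.7346     0.6671]
  [   0.8848     0.8567     1.8680]
Δx = (I − A)⁻¹ Δd with Δd having +75 in the Rubber component and 0 elsewhere.
So Δx_R = L_RR · (+75), where L_RR = adj(I−A)_RR / det(I−A) = 0.6650 / 0.3560.
Δx_R = 0.6650 × (+75) / 0.3560 = 49.875 / 0.3560 ≈ 140.10.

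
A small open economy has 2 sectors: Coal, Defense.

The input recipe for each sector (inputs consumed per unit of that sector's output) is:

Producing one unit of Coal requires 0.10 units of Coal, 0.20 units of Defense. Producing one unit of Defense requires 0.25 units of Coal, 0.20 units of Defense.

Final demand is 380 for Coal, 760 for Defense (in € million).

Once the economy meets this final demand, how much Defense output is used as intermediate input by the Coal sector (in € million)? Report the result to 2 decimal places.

z_21 = 147.46

I − A =
  [   0.90    -0.25]
  [  -0.20     0.80]
det(I−A) = (0.90)(0.80) − (-0.25)(-0.20) = 0.6700
adj(I−A) = [[0.80, 0.25], [0.20, 0.90]]
(I − A)⁻¹ = adj(I−A) / det(I−A) ≈
  [   1.1940     0.3731]
  [   0.2985     1.3433]
First solve x = (I − A)⁻¹ d = adj(I−A)·d / det(I−A); in particular x_1 = (0.80·380 + 0.25·760) / 0.6700 = 494.00 / 0.6700 ≈ 737.3134.
Intermediate flow from 2 to 1: z_21 = a_21 · x_1 = 0.20 × 494.00 / 0.6700 = 98.80 / 0.6700 ≈ 147.46.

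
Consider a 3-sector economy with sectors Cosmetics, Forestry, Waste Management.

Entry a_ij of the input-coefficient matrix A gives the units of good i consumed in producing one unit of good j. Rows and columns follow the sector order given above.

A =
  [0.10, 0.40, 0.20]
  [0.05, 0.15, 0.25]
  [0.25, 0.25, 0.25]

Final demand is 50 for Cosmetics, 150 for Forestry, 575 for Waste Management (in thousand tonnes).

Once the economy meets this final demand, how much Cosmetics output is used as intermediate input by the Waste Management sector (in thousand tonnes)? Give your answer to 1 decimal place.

z_13 = 225.8

I − A =
  [   0.90    -0.40    -0.20]
  [  -0.05     0.85    -0.25]
  [  -0.25    -0.25     0.75]
Cofactors of I−A, C_ij = (−1)^(i+j)·(minor ij) (rows/columns in the sector order above):
  C_11 = (0.85)(0.75) − (-0.25)(-0.25) = 0.5750
  C_12 = −[(-0.05)(0.75) − (-0.25)(-0.25)] = 0.1000
  C_13 = (-0.05)(-0.25) − (0.85)(-0.25) = 0.2250
  C_21 = −[(-0.40)(0.75) − (-0.20)(-0.25)] = 0.3500
  C_22 = (0.90)(0.75) − (-0.20)(-0.25) = 0.6250
  C_23 = −[(0.90)(-0.25) − (-0.40)(-0.25)] = 0.3250
  C_31 = (-0.40)(-0.25) − (-0.20)(0.85) = 0.2700
  C_32 = −[(0.90)(-0.25) − (-0.20)(-0.05)] = 0.2350
  C_33 = (0.90)(0.85) − (-0.40)(-0.05) = 0.7450
det(I−A) = Σ_j (I−A)_1j·C_1j = (0.90)(0.5750) + (-0.40)(0.1000) + (-0.20)(0.2250) = 0.4325
adj(I−A) = Cᵀ =
  [ 0.5750   0.3500   0.2700]
  [ 0.1000   0.6250   0.2350]
  [ 0.2250   0.3250   0.7450]
(I − A)⁻¹ = adj(I−A) / det(I−A) ≈
  [   1.3295     0.8092     0.6243]
  [   0.2312     1.4451     0.5434]
  [   0.5202     0.7514     1.7225]
First solve x = (I − A)⁻¹ d = adj(I−A)·d / det(I−A); in particular x_3 = (0.2250·50 + 0.3250·150 + 0.7450·575) / 0.4325 = 488.375 / 0.4325 ≈ 1129.191.
Intermediate flow from 1 to 3: z_13 = a_13 · x_3 = 0.20 × 488.375 / 0.4325 = 97.675 / 0.4325 ≈ 225.8.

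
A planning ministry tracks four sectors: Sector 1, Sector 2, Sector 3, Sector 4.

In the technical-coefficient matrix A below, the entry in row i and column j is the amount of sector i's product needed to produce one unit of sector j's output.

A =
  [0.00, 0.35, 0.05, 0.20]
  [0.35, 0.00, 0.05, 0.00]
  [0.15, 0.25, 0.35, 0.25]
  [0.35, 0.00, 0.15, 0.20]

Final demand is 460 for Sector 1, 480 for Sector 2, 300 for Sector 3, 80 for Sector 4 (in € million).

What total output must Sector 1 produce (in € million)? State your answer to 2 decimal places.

I − A =
  [   1.00    -0.35    -0.05    -0.20]
  [  -0.35     1.00    -0.05     0.00]
  [  -0.15    -0.25     0.65    -0.25]
  [  -0.35     0.00    -0.15     0.80]
Compute the cofactors C_ij = (−1)^(i+j)·(3×3 minor ij) of I−A; the adjugate is their transpose:
adj(I−A) = Cᵀ =
  [ 0.472500   0.186375   0.084000   0.144375]
  [ 0.179250   0.422125   0.061000   0.063875]
  [ 0.277500   0.255125   0.632000   0.266875]
  [ 0.258750   0.129375   0.155250   0.543375]
det(I−A) = Σ_j (I−A)_1j·C_1j = (1.00)(0.472500) + (-0.35)(0.179250) + (-0.05)(0.277500) + (-0.20)(0.258750) = 0.3441375
(I − A)⁻¹ = adj(I−A) / det(I−A) ≈
  [   1.3730     0.5416     0.2441     0.4195]
  [   0.5209     1.2266     0.1773     0.1856]
  [   0.8064     0.7413     1.8365     0.7755]
  [   0.7519     0.3759     0.4511     1.5789]
x = (I − A)⁻¹ d = adj(I−A)·d / det(I−A), with det(I−A) = 0.3441375:
  x_1 = (0.472500·460 + 0.186375·480 + 0.084000·300 + 0.144375·80) / 0.3441375 = 343.56 / 0.3441375 ≈ 998.32
  x_2 = (0.179250·460 + 0.422125·480 + 0.061000·300 + 0.063875·80) / 0.3441375 = 308.485 / 0.3441375 ≈ 896.40
  x_3 = (0.277500·460 + 0.255125·480 + 0.632000·300 + 0.266875·80) / 0.3441375 = 461.06 / 0.3441375 ≈ 1339.76
  x_4 = (0.258750·460 + 0.129375·480 + 0.155250·300 + 0.543375·80) / 0.3441375 = 271.17 / 0.3441375 ≈ 787.97

x_1 = 998.32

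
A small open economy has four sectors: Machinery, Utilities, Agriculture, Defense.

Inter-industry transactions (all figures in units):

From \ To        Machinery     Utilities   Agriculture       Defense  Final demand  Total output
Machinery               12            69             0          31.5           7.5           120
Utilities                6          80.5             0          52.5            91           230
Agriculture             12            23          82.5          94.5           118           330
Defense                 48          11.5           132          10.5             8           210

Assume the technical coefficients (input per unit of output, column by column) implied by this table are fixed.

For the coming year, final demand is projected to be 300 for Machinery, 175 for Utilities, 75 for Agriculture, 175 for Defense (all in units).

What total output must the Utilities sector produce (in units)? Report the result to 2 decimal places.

x_2 = 643.23

Technical coefficients a_ij = z_ij / X_j:
  a_11 = 12/120 = 0.10, a_21 = 6/120 = 0.05, a_31 = 12/120 = 0.10, a_41 = 48/120 = 0.40
  a_12 = 69/230 = 0.30, a_22 = 80.5/230 = 0.35, a_32 = 23/230 = 0.10, a_42 = 11.5/230 = 0.05
  a_13 = 0/330 = 0.00, a_23 = 0/330 = 0.00, a_33 = 82.5/330 = 0.25, a_43 = 132/330 = 0.40
  a_14 = 31.5/210 = 0.15, a_24 = 52.5/210 = 0.25, a_34 = 94.5/210 = 0.45, a_44 = 10.5/210 = 0.05
I − A =
  [   0.90    -0.30     0.00    -0.15]
  [  -0.05     0.65     0.00    -0.25]
  [  -0.10    -0.10     0.75    -0.45]
  [  -0.40    -0.05    -0.40     0.95]
Compute the cofactors C_ij = (−1)^(i+j)·(3×3 minor ij) of I−A; the adjugate is their transpose:
adj(I−A) = Cᵀ =
  [ 0.326750   0.171375   0.069000   0.129375]
  [ 0.111625   0.428250   0.093000   0.174375]
  [ 0.193375   0.183000   0.460875   0.297000]
  [ 0.224875   0.171750   0.228000   0.427500]
det(I−A) = Σ_j (I−A)_1j·C_1j = (0.90)(0.326750) + (-0.30)(0.111625) + (0.00)(0.193375) + (-0.15)(0.224875) = 0.22685625
(I − A)⁻¹ = adj(I−A) / det(I−A) ≈
  [   1.4403     0.7554     0.3042     0.5703]
  [   0.4921     1.8878     0.4100     0.7687]
  [   0.8524     0.8067     2.0316     1.3092]
  [   0.9913     0.7571     1.0050     1.8845]
x = (I − A)⁻¹ d = adj(I−A)·d / det(I−A), with det(I−A) = 0.22685625:
  x_1 = (0.326750·300 + 0.171375·175 + 0.069000·75 + 0.129375·175) / 0.22685625 = 155.83125 / 0.22685625 ≈ 686.92
  x_2 = (0.111625·300 + 0.428250·175 + 0.093000·75 + 0.174375·175) / 0.22685625 = 145.921875 / 0.22685625 ≈ 643.23
  x_3 = (0.193375·300 + 0.183000·175 + 0.460875·75 + 0.297000·175) / 0.22685625 = 176.578125 / 0.22685625 ≈ 778.37
  x_4 = (0.224875·300 + 0.171750·175 + 0.228000·75 + 0.427500·175) / 0.22685625 = 189.43125 / 0.22685625 ≈ 835.03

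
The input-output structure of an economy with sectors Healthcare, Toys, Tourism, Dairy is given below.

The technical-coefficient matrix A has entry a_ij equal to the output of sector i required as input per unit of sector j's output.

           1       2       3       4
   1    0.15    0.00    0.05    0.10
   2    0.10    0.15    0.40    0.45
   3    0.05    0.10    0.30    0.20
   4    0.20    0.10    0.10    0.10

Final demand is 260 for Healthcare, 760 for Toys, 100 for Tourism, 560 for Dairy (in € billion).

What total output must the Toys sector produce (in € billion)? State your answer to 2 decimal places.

x_2 = 1824.82

I − A =
  [   0.85     0.00    -0.05    -0.10]
  [  -0.10     0.85    -0.40    -0.45]
  [  -0.05    -0.10     0.70    -0.20]
  [  -0.20    -0.10    -0.10     0.90]
Compute the cofactors C_ij = (−1)^(i+j)·(3×3 minor ij) of I−A; the adjugate is their transpose:
adj(I−A) = Cᵀ =
  [ 0.438500   0.013500   0.048500   0.066250]
  [ 0.160250   0.499750   0.346250   0.344625]
  [ 0.090000   0.092000   0.594000   0.188000]
  [ 0.125250   0.068750   0.115250   0.469125]
det(I−A) = Σ_j (I−A)_1j·C_1j = (0.85)(0.438500) + (0.00)(0.160250) + (-0.05)(0.090000) + (-0.10)(0.125250) = 0.3557
(I − A)⁻¹ = adj(I−A) / det(I−A) ≈
  [   1.2328     0.0380     0.1364     0.1863]
  [   0.4505     1.4050     0.9734     0.9689]
  [   0.2530     0.2586     1.6699     0.5285]
  [   0.3521     0.1933     0.3240     1.3189]
x = (I − A)⁻¹ d = adj(I−A)·d / det(I−A), with det(I−A) = 0.3557:
  x_1 = (0.438500·260 + 0.013500·760 + 0.048500·100 + 0.066250·560) / 0.3557 = 166.22 / 0.3557 ≈ 467.30
  x_2 = (0.160250·260 + 0.499750·760 + 0.346250·100 + 0.344625·560) / 0.3557 = 649.09 / 0.3557 ≈ 1824.82
  x_3 = (0.090000·260 + 0.092000·760 + 0.594000·100 + 0.188000·560) / 0.3557 = 258.00 / 0.3557 ≈ 725.33
  x_4 = (0.125250·260 + 0.068750·760 + 0.115250·100 + 0.469125·560) / 0.3557 = 359.05 / 0.3557 ≈ 1009.42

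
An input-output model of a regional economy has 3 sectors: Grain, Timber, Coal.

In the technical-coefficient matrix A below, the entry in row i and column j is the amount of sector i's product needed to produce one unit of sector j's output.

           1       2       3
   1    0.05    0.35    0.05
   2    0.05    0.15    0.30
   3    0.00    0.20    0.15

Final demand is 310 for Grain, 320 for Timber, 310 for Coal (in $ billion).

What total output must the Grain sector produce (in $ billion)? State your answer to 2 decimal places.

I − A =
  [   0.95    -0.35    -0.05]
  [  -0.05     0.85    -0.30]
  [   0.00    -0.20     0.85]
Cofactors of I−A, C_ij = (−1)^(i+j)·(minor ij) (rows/columns in the sector order above):
  C_11 = (0.85)(0.85) − (-0.30)(-0.20) = 0.6625
  C_12 = −[(-0.05)(0.85) − (-0.30)(0.00)] = 0.0425
  C_13 = (-0.05)(-0.20) − (0.85)(0.00) = 0.0100
  C_21 = −[(-0.35)(0.85) − (-0.05)(-0.20)] = 0.3075
  C_22 = (0.95)(0.85) − (-0.05)(0.00) = 0.8075
  C_23 = −[(0.95)(-0.20) − (-0.35)(0.00)] = 0.1900
  C_31 = (-0.35)(-0.30) − (-0.05)(0.85) = 0.1475
  C_32 = −[(0.95)(-0.30) − (-0.05)(-0.05)] = 0.2875
  C_33 = (0.95)(0.85) − (-0.35)(-0.05) = 0.7900
det(I−A) = Σ_j (I−A)_1j·C_1j = (0.95)(0.6625) + (-0.35)(0.0425) + (-0.05)(0.0100) = 0.6140
adj(I−A) = Cᵀ =
  [ 0.6625   0.3075   0.1475]
  [ 0.0425   0.8075   0.2875]
  [ 0.0100   0.1900   0.7900]
(I − A)⁻¹ = adj(I−A) / det(I−A) ≈
  [   1.0790     0.5008     0.2402]
  [   0.0692     1.3151     0.4682]
  [   0.0163     0.3094     1.2866]
x = (I − A)⁻¹ d = adj(I−A)·d / det(I−A), with det(I−A) = 0.6140:
  x_1 = (0.6625·310 + 0.3075·320 + 0.1475·310) / 0.6140 = 349.50 / 0.6140 ≈ 569.22
  x_2 = (0.0425·310 + 0.8075·320 + 0.2875·310) / 0.6140 = 360.70 / 0.6140 ≈ 587.46
  x_3 = (0.0100·310 + 0.1900·320 + 0.7900·310) / 0.6140 = 308.80 / 0.6140 ≈ 502.93

x_1 = 569.22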